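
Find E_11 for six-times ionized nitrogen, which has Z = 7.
-5.509746 eV

For hydrogen-like ions, the energy levels scale with Z²:
E_n = -13.6057 Z² / n² eV

For N⁶⁺ (Z = 7) at n = 11:
E_11 = -13.6057 × 7² / 11²
E_11 = -13.6057 × 49 / 121
E_11 = -666.6793 / 121
E_11 = -5.509746 eV

The energy is 49 times more negative than hydrogen at the same n due to the stronger nuclear charge.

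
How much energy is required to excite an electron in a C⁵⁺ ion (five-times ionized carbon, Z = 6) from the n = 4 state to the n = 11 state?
26.5648 eV

The energy levels of a hydrogen-like atom are E_n = -13.6057 Z² eV / n².

Energy at n = 4: E_4 = -13.6057 × 6² / 4² = -30.6128250 eV
Energy at n = 11: E_11 = -13.6057 × 6² / 11² = -4.0479769 eV

The excitation energy is the difference:
ΔE = E_11 - E_4
ΔE = -4.0479769 - (-30.6128250)
ΔE = 26.5648 eV

Since this is positive, energy must be absorbed (photon absorption).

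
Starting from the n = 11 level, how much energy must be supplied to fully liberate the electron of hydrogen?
0.112444 eV

The ionization energy is the energy needed to remove the electron completely (n → ∞).

For hydrogen, E_n = -13.6057 eV / n².

At n = 11: E_11 = -13.6057 / 11² = -0.112443802 eV
At n = ∞: E_∞ = 0 eV

Ionization energy = E_∞ - E_11 = 0 - (-0.112443802) = 0.112443802 eV
Ionization energy ≈ 0.112444 eV

This is also called the binding energy of the electron in state n = 11.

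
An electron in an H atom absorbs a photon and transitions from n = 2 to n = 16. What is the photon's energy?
3.34828 eV

The energy levels of a hydrogen-like atom are E_n = -13.6057 eV / n².

Energy at n = 2: E_2 = -13.6057 / 2² = -3.40142500 eV
Energy at n = 16: E_16 = -13.6057 / 16² = -0.05314727 eV

The excitation energy is the difference:
ΔE = E_16 - E_2
ΔE = -0.05314727 - (-3.40142500)
ΔE = 3.34828 eV

Since this is positive, energy must be absorbed (photon absorption).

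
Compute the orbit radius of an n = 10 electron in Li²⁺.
1.763924 nm (or 17.639240 Å)

The Bohr radius formula is:
r_n = n² a₀ / Z

where a₀ = 0.052917721 nm is the Bohr radius.

For Li²⁺ (Z = 3) at n = 10:
r_10 = 10² × 0.052917721 nm / 3
r_10 = 100 × 0.052917721 nm / 3
r_10 = 5.2917721 nm / 3
r_10 = 1.763924 nm

The electron orbits at approximately 1.763924 nm from the nucleus.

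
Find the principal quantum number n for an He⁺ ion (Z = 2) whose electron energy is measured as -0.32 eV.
n = 13

The exact energy levels follow E_n = -13.6057 Z² / n² eV with Z = 2.

The measured value (-0.32 eV) is reported to only 2 significant figures, so we must test candidate n values and see which one matches to that precision.

Candidate energies:
  n = 11:  E = -13.6057 × 2² / 11² = -0.44978 eV
  n = 12:  E = -13.6057 × 2² / 12² = -0.37794 eV
  n = 13:  E = -13.6057 × 2² / 13² = -0.32203 eV  ← matches
  n = 14:  E = -13.6057 × 2² / 14² = -0.27767 eV
  n = 15:  E = -13.6057 × 2² / 15² = -0.24188 eV

Checking against the measurement of -0.32 eV (2 sig figs), only n = 13 agrees:
E_13 = -0.32203 eV, which rounds to -0.32 eV ✓

Therefore n = 13.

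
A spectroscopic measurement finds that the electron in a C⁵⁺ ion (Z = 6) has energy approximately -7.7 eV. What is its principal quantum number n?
n = 8

The exact energy levels follow E_n = -13.6057 Z² / n² eV with Z = 6.

The measured value (-7.7 eV) is reported to only 2 significant figures, so we must test candidate n values and see which one matches to that precision.

Candidate energies:
  n = 6:  E = -13.6057 × 6² / 6² = -13.60570 eV
  n = 7:  E = -13.6057 × 6² / 7² = -9.99602 eV
  n = 8:  E = -13.6057 × 6² / 8² = -7.65321 eV  ← matches
  n = 9:  E = -13.6057 × 6² / 9² = -6.04698 eV
  n = 10:  E = -13.6057 × 6² / 10² = -4.89805 eV

Checking against the measurement of -7.7 eV (2 sig figs), only n = 8 agrees:
E_8 = -7.65321 eV, which rounds to -7.7 eV ✓

Therefore n = 8.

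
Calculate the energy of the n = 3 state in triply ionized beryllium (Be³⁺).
-24.18791 eV

For hydrogen-like ions, the energy levels scale with Z²:
E_n = -13.6057 Z² / n² eV

For Be³⁺ (Z = 4) at n = 3:
E_3 = -13.6057 × 4² / 3²
E_3 = -13.6057 × 16 / 9
E_3 = -217.6912 / 9
E_3 = -24.18791 eV

The energy is 16 times more negative than hydrogen at the same n due to the stronger nuclear charge.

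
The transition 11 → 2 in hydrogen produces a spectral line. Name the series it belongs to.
Balmer series

The spectral series in hydrogen are named based on the final (lower) energy level:
- Lyman series: n_final = 1 (ultraviolet)
- Balmer series: n_final = 2 (visible/near-UV)
- Paschen series: n_final = 3 (infrared)
- Brackett series: n_final = 4 (infrared)
- Pfund series: n_final = 5 (far infrared)

Since this transition ends at n = 2, it belongs to the Balmer series.

For reference, this 11 → 2 line has photon energy
ΔE = 13.6057 eV × (1/2² - 1/11²) = 3.288981 eV,
corresponding to wavelength λ = hc/ΔE = 1239.84 eV·nm / 3.288981 eV = 376.97 nm in the visible/near-UV region.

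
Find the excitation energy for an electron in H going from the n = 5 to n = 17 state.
0.497 eV

The energy levels of a hydrogen-like atom are E_n = -13.6057 eV / n².

Energy at n = 5: E_5 = -13.6057 / 5² = -0.544228 eV
Energy at n = 17: E_17 = -13.6057 / 17² = -0.047079 eV

The excitation energy is the difference:
ΔE = E_17 - E_5
ΔE = -0.047079 - (-0.544228)
ΔE = 0.497 eV

Since this is positive, energy must be absorbed (photon absorption).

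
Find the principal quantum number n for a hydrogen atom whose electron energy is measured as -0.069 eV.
n = 14

The exact energy levels follow E_n = -13.6057 eV / n².

The measured value (-0.069 eV) is reported to only 2 significant figures, so we must test candidate n values and see which one matches to that precision.

Candidate energies:
  n = 12:  E = -13.6057/12² = -0.094484 eV
  n = 13:  E = -13.6057/13² = -0.080507 eV
  n = 14:  E = -13.6057/14² = -0.069417 eV  ← matches
  n = 15:  E = -13.6057/15² = -0.060470 eV
  n = 16:  E = -13.6057/16² = -0.053147 eV

Checking against the measurement of -0.069 eV (2 sig figs), only n = 14 agrees:
E_14 = -0.069417 eV, which rounds to -0.069 eV ✓

Therefore n = 14.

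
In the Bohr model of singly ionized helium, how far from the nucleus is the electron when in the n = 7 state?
1.296484 nm (or 12.964842 Å)

The Bohr radius formula is:
r_n = n² a₀ / Z

where a₀ = 0.052917721 nm is the Bohr radius.

For He⁺ (Z = 2) at n = 7:
r_7 = 7² × 0.052917721 nm / 2
r_7 = 49 × 0.052917721 nm / 2
r_7 = 2.5929683 nm / 2
r_7 = 1.296484 nm

The electron orbits at approximately 1.296484 nm from the nucleus.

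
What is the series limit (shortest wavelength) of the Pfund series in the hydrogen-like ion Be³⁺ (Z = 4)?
142.39 nm

The series limit corresponds to the transition from n = ∞ to n = 5.
This is the highest energy (shortest wavelength) transition in the Pfund series.

E_∞ = 0 eV
E_5 = -13.6057 × 4² / 5² = -8.707648 eV

Energy at series limit:
ΔE = E_∞ - E_5 = 0 - (-8.707648) = 8.707648 eV
λ = hc/E = 1239.84 eV·nm / 8.707648 eV = 142.39 nm

This energy equals the ionization energy from the n = 5 state of Be³⁺.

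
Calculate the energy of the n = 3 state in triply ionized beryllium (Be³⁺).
-24.18791 eV

For hydrogen-like ions, the energy levels scale with Z²:
E_n = -13.6057 Z² / n² eV

For Be³⁺ (Z = 4) at n = 3:
E_3 = -13.6057 × 4² / 3²
E_3 = -13.6057 × 16 / 9
E_3 = -217.6912 / 9
E_3 = -24.18791 eV

The energy is 16 times more negative than hydrogen at the same n due to the stronger nuclear charge.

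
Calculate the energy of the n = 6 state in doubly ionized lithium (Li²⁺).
-3.401 eV

For hydrogen-like ions, the energy levels scale with Z²:
E_n = -13.6057 Z² / n² eV

For Li²⁺ (Z = 3) at n = 6:
E_6 = -13.6057 × 3² / 6²
E_6 = -13.6057 × 9 / 36
E_6 = -122.4513 / 36
E_6 = -3.401 eV

The energy is 9 times more negative than hydrogen at the same n due to the stronger nuclear charge.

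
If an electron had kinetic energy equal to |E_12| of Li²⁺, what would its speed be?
5.46923e+05 m/s (or 0.18243% of c)

The binding energy at n = 12 for Li²⁺ is:
E_12 = -13.6057 × 3²/12² = -0.850356250 eV
|E_12| = 0.850356250 eV

Convert to Joules:
KE = 0.850356250 eV × (1.602177 × 10⁻¹⁹ J/eV) = 1.3624212e-19 J

Using KE = ½mv²:
v = √(2·KE/m_e)
v = √(2 × 1.3624212e-19 J / 9.10938 × 10⁻³¹ kg)
v = 5.46923e+05 m/s

This is approximately 0.18243% the speed of light.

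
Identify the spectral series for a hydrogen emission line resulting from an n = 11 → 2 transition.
Balmer series

The spectral series in hydrogen are named based on the final (lower) energy level:
- Lyman series: n_final = 1 (ultraviolet)
- Balmer series: n_final = 2 (visible/near-UV)
- Paschen series: n_final = 3 (infrared)
- Brackett series: n_final = 4 (infrared)
- Pfund series: n_final = 5 (far infrared)

Since this transition ends at n = 2, it belongs to the Balmer series.

For reference, this 11 → 2 line has photon energy
ΔE = 13.6057 eV × (1/2² - 1/11²) = 3.288981198 eV,
corresponding to wavelength λ = hc/ΔE = 1239.84 eV·nm / 3.288981198 eV = 376.96780 nm in the visible/near-UV region.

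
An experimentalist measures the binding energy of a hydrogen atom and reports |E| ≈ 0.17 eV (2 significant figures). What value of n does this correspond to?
n = 9

The exact energy levels follow E_n = -13.6057 eV / n².

The measured value (-0.17 eV) is reported to only 2 significant figures, so we must test candidate n values and see which one matches to that precision.

Candidate energies:
  n = 7:  E = -13.6057/7² = -0.27767 eV
  n = 8:  E = -13.6057/8² = -0.21259 eV
  n = 9:  E = -13.6057/9² = -0.16797 eV  ← matches
  n = 10:  E = -13.6057/10² = -0.13606 eV
  n = 11:  E = -13.6057/11² = -0.11244 eV

Checking against the measurement of -0.17 eV (2 sig figs), only n = 9 agrees:
E_9 = -0.16797 eV, which rounds to -0.17 eV ✓

Therefore n = 9.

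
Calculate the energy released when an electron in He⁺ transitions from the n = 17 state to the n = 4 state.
3.2131 eV

The energy levels are E_n = -13.6057 Z² eV / n².

Energy at n = 17: E_17 = -13.6057 × 2² / 17² = -0.1883142 eV
Energy at n = 4: E_4 = -13.6057 × 2² / 4² = -3.4014250 eV

For emission (electron falling to lower state), the photon energy is:
E_photon = E_17 - E_4 = |-0.1883142 - (-3.4014250)|
E_photon = 3.2131 eV

This energy is carried away by the emitted photon.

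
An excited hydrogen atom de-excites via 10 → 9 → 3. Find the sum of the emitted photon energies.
1.376 eV

The energy levels of hydrogen are E_n = -13.6057 / n² eV.

First transition (10 → 9):
ΔE₁ = |E_9 - E_10|
ΔE₁ = |-0.167971605 - (-0.136057000)| = 0.031915 eV

Second transition (9 → 3):
ΔE₂ = |E_3 - E_9|
ΔE₂ = |-1.511744444 - (-0.167971605)| = 1.343773 eV

Total energy released:
E_total = ΔE₁ + ΔE₂ = 0.031915 + 1.343773 = 1.376 eV

Note: This equals the direct transition 10 → 3: 1.376 eV ✓
Energy is conserved regardless of the path taken.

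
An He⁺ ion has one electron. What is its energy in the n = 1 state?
-54.42 eV

For hydrogen-like ions, the energy levels scale with Z²:
E_n = -13.6057 Z² / n² eV

For He⁺ (Z = 2) at n = 1:
E_1 = -13.6057 × 2² / 1²
E_1 = -13.6057 × 4 / 1
E_1 = -54.4228 / 1
E_1 = -54.42 eV

The energy is 4 times more negative than hydrogen at the same n due to the stronger nuclear charge.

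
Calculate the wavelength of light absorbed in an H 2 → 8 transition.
388.806 nm

First, find the transition energy using E_n = -13.6057 / n² eV:
E_2 = -13.6057 / 2² = -3.4014250 eV
E_8 = -13.6057 / 8² = -0.2125891 eV

Photon energy: |ΔE| = |E_8 - E_2| = 3.1888359 eV

Convert to wavelength using E = hc/λ with hc = 1239.84 eV·nm:
λ = hc/E = 1239.84 eV·nm / 3.1888359 eV
λ = 388.806 nm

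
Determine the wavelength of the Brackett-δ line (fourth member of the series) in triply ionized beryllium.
121.5020 nm

The lines of a series are numbered from the longest wavelength (smallest ΔE) outward; the fourth line is the transition from n = n_f + 4 to n_f.
The Brackett series has all transitions ending at n_f = 4.

For Be³⁺ (Z = 4), the fourth line (δ-line) is the jump from n = 8 to n = 4:
E_8 = -13.6057 × 4² / 8² = -3.4014250 eV
E_4 = -13.6057 × 4² / 4² = -13.6057000 eV
ΔE = E_8 - E_4 = 10.2042750 eV

λ = hc/E = 1239.84 eV·nm / 10.2042750 eV
λ = 121.5020 nm

This is the δ-line of the Brackett series in Be³⁺.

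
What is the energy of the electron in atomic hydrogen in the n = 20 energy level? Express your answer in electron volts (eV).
-0.03 eV

The energy levels of a hydrogen-like atom are given by:
E_n = -13.6057 eV / n²

For n = 20:
E_20 = -13.6057 eV / 20²
E_20 = -13.6057 eV / 400
E_20 = -0.03 eV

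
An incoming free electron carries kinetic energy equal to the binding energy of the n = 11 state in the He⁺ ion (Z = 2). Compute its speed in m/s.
3.98e+05 m/s (or 0.132679% of c)

The binding energy at n = 11 for He⁺ is:
E_11 = -13.6057 × 2²/11² = -0.44977521 eV
|E_11| = 0.44977521 eV

Convert to Joules:
KE = 0.44977521 eV × (1.602177 × 10⁻¹⁹ J/eV) = 7.2062e-20 J

Using KE = ½mv²:
v = √(2·KE/m_e)
v = √(2 × 7.2062e-20 J / 9.10938 × 10⁻³¹ kg)
v = 3.98e+05 m/s

This is approximately 0.132679% the speed of light.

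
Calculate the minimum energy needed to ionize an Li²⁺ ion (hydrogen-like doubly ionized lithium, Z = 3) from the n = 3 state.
13.605700 eV

The ionization energy is the energy needed to remove the electron completely (n → ∞).

For a hydrogen-like ion with Z = 3, E_n = -13.6057 Z² / n² eV.

At n = 3: E_3 = -13.6057 × 3² / 3² = -13.605700000 eV
At n = ∞: E_∞ = 0 eV

Ionization energy = E_∞ - E_3 = 0 - (-13.605700000) = 13.605700000 eV
Ionization energy ≈ 13.605700 eV

This is also called the binding energy of the electron in state n = 3.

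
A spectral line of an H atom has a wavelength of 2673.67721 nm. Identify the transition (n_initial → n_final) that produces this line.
n = 13 → n = 5

First, find the photon energy from the wavelength (hc = 1239.84 eV·nm):
E = hc/λ = 1239.84 eV·nm / 2673.67721 nm = 0.46372090 eV

The energy levels of hydrogen satisfy E_n = -13.6057 / n² eV, so an emission n_i → n_f releases
ΔE = 13.6057 × (1/n_f² − 1/n_i²) eV.

Setting ΔE equal to the photon energy:
1/n_f² − 1/n_i² = 0.46372090 / 13.6057 = 0.034082840

Since 1/n_i² must be positive, we need 1/n_f² > 0.034082840, i.e. n_f ≤ 5. For each allowed n_f, solve n_i = (1/n_f² − 0.034082840)^(−1/2) and check whether it is a whole number:
  n_f = 1: 1/n_i² = 1.000000000 − 0.034082840 = 0.965917160 → n_i = 1.017  (not an integer) ✗
  n_f = 2: 1/n_i² = 0.250000000 − 0.034082840 = 0.215917160 → n_i = 2.152  (not an integer) ✗
  n_f = 3: 1/n_i² = 0.111111111 − 0.034082840 = 0.077028271 → n_i = 3.603  (not an integer) ✗
  n_f = 4: 1/n_i² = 0.062500000 − 0.034082840 = 0.028417160 → n_i = 5.932  (not an integer) ✗
  n_f = 5: 1/n_i² = 0.040000000 − 0.034082840 = 0.005917160 → n_i = 13.000  → integer, n_i = 13 ✓

Only n_f = 5 gives an integer upper level, n_i = 13.

The transition is from n = 13 to n = 5 (emission).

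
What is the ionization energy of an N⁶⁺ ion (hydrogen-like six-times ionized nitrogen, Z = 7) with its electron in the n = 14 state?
3.4014 eV

The ionization energy is the energy needed to remove the electron completely (n → ∞).

For a hydrogen-like ion with Z = 7, E_n = -13.6057 Z² / n² eV.

At n = 14: E_14 = -13.6057 × 7² / 14² = -3.4014250 eV
At n = ∞: E_∞ = 0 eV

Ionization energy = E_∞ - E_14 = 0 - (-3.4014250) = 3.4014250 eV
Ionization energy ≈ 3.4014 eV

This is also called the binding energy of the electron in state n = 14.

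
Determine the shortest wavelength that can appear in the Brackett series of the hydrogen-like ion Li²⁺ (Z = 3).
162.0027 nm

The series limit corresponds to the transition from n = ∞ to n = 4.
This is the highest energy (shortest wavelength) transition in the Brackett series.

E_∞ = 0 eV
E_4 = -13.6057 × 3² / 4² = -7.65320625 eV

Energy at series limit:
ΔE = E_∞ - E_4 = 0 - (-7.65320625) = 7.65320625 eV
λ = hc/E = 1239.84 eV·nm / 7.65320625 eV = 162.0027 nm

This energy equals the ionization energy from the n = 4 state of Li²⁺.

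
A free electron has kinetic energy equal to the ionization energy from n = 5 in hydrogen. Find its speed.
4.38e+05 m/s (or 0.15% of c)

The binding energy at n = 5 for hydrogen is:
E_5 = -13.6057/5² = -0.544228 eV
|E_5| = 0.544228 eV

Convert to Joules:
KE = 0.544228 eV × (1.602177 × 10⁻¹⁹ J/eV) = 8.7195e-20 J

Using KE = ½mv²:
v = √(2·KE/m_e)
v = √(2 × 8.7195e-20 J / 9.10938 × 10⁻³¹ kg)
v = 4.38e+05 m/s

This is approximately 0.15% the speed of light.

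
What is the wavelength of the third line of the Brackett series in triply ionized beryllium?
135.31 nm

The lines of a series are numbered from the longest wavelength (smallest ΔE) outward; the third line is the transition from n = n_f + 3 to n_f.
The Brackett series has all transitions ending at n_f = 4.

For Be³⁺ (Z = 4), the third line (γ-line) is the jump from n = 7 to n = 4:
E_7 = -13.6057 × 4² / 7² = -4.442678 eV
E_4 = -13.6057 × 4² / 4² = -13.605700 eV
ΔE = E_7 - E_4 = 9.163022 eV

λ = hc/E = 1239.84 eV·nm / 9.163022 eV
λ = 135.31 nm

This is the γ-line of the Brackett series in Be³⁺.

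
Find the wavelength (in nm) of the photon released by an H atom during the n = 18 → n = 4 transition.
1533.766 nm

First, find the transition energy using E_n = -13.6057 / n² eV:
E_18 = -13.6057 / 18² = -0.041992901 eV
E_4 = -13.6057 / 4² = -0.850356250 eV

Photon energy: |ΔE| = |E_4 - E_18| = 0.808363349 eV

Convert to wavelength using E = hc/λ with hc = 1239.84 eV·nm:
λ = hc/E = 1239.84 eV·nm / 0.808363349 eV
λ = 1533.766 nm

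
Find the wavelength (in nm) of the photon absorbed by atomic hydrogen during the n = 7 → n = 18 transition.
5260.82 nm

First, find the transition energy using E_n = -13.6057 / n² eV:
E_7 = -13.6057 / 7² = -0.27766735 eV
E_18 = -13.6057 / 18² = -0.04199290 eV

Photon energy: |ΔE| = |E_18 - E_7| = 0.23567445 eV

Convert to wavelength using E = hc/λ with hc = 1239.84 eV·nm:
λ = hc/E = 1239.84 eV·nm / 0.23567445 eV
λ = 5260.82 nm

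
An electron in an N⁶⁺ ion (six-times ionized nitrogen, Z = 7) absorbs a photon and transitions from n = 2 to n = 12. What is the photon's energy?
162.040 eV

The energy levels of a hydrogen-like atom are E_n = -13.6057 Z² eV / n².

Energy at n = 2: E_2 = -13.6057 × 7² / 2² = -166.669825 eV
Energy at n = 12: E_12 = -13.6057 × 7² / 12² = -4.629717 eV

The excitation energy is the difference:
ΔE = E_12 - E_2
ΔE = -4.629717 - (-166.669825)
ΔE = 162.040 eV

Since this is positive, energy must be absorbed (photon absorption).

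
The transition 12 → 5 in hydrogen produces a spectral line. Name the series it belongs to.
Pfund series

The spectral series in hydrogen are named based on the final (lower) energy level:
- Lyman series: n_final = 1 (ultraviolet)
- Balmer series: n_final = 2 (visible/near-UV)
- Paschen series: n_final = 3 (infrared)
- Brackett series: n_final = 4 (infrared)
- Pfund series: n_final = 5 (far infrared)

Since this transition ends at n = 5, it belongs to the Pfund series.

For reference, this 12 → 5 line has photon energy
ΔE = 13.6057 eV × (1/5² - 1/12²) = 0.449743972 eV,
corresponding to wavelength λ = hc/ΔE = 1239.84 eV·nm / 0.449743972 eV = 2756.768 nm in the far infrared region.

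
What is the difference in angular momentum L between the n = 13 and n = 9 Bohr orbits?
4.21829e-34 J·s (or 4ℏ)

In the Bohr model, L_n = nℏ where ℏ = 1.0545718e-34 J·s.

L_13 = 13ℏ = 1.3709433e-33 J·s
L_9 = 9ℏ = 9.4911462e-34 J·s

ΔL = L_13 - L_9 = (13 - 9)ℏ = 4ℏ
ΔL = 4 × 1.0545718e-34 J·s = 4.21829e-34 J·s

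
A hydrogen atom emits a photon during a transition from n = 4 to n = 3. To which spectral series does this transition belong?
Paschen series

The spectral series in hydrogen are named based on the final (lower) energy level:
- Lyman series: n_final = 1 (ultraviolet)
- Balmer series: n_final = 2 (visible/near-UV)
- Paschen series: n_final = 3 (infrared)
- Brackett series: n_final = 4 (infrared)
- Pfund series: n_final = 5 (far infrared)

Since this transition ends at n = 3, it belongs to the Paschen series.

For reference, this 4 → 3 line has photon energy
ΔE = 13.6057 eV × (1/3² - 1/4²) = 0.66138819444 eV,
corresponding to wavelength λ = hc/ΔE = 1239.84 eV·nm / 0.66138819444 eV = 1874.60256 nm in the infrared region.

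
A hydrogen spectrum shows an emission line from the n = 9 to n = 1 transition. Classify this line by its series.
Lyman series

The spectral series in hydrogen are named based on the final (lower) energy level:
- Lyman series: n_final = 1 (ultraviolet)
- Balmer series: n_final = 2 (visible/near-UV)
- Paschen series: n_final = 3 (infrared)
- Brackett series: n_final = 4 (infrared)
- Pfund series: n_final = 5 (far infrared)

Since this transition ends at n = 1, it belongs to the Lyman series.

For reference, this 9 → 1 line has photon energy
ΔE = 13.6057 eV × (1/1² - 1/9²) = 13.4377 eV,
corresponding to wavelength λ = hc/ΔE = 1239.84 eV·nm / 13.4377 eV = 92.27 nm in the ultraviolet region.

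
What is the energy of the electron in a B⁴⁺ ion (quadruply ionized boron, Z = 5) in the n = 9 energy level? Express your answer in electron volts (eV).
-4.19929 eV

The energy levels of a hydrogen-like atom are given by:
E_n = -13.6057 Z² / n² eV  (with Z = 5 for B⁴⁺)

For n = 9:
E_9 = -13.6057 × 5² / 9²
E_9 = -13.6057 × 25 / 81
E_9 = -4.19929 eV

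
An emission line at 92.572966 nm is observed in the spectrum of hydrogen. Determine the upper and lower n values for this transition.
n = 8 → n = 1

First, find the photon energy from the wavelength (hc = 1239.84 eV·nm):
E = hc/λ = 1239.84 eV·nm / 92.572966 nm = 13.393111 eV

The energy levels of hydrogen satisfy E_n = -13.6057 / n² eV, so an emission n_i → n_f releases
ΔE = 13.6057 × (1/n_f² − 1/n_i²) eV.

Setting ΔE equal to the photon energy:
1/n_f² − 1/n_i² = 13.393111 / 13.6057 = 0.98437500

Since 1/n_i² must be positive, we need 1/n_f² > 0.98437500, i.e. n_f ≤ 1. For each allowed n_f, solve n_i = (1/n_f² − 0.98437500)^(−1/2) and check whether it is a whole number:
  n_f = 1: 1/n_i² = 1.00000000 − 0.98437500 = 0.01562500 → n_i = 8.000  → integer, n_i = 8 ✓

Only n_f = 1 gives an integer upper level, n_i = 8.

The transition is from n = 8 to n = 1 (emission).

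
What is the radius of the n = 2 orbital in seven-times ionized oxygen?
0.0265 nm (or 0.2646 Å)

The Bohr radius formula is:
r_n = n² a₀ / Z

where a₀ = 0.0529177 nm is the Bohr radius.

For O⁷⁺ (Z = 8) at n = 2:
r_2 = 2² × 0.0529177 nm / 8
r_2 = 4 × 0.0529177 nm / 8
r_2 = 0.21167 nm / 8
r_2 = 0.0265 nm

The electron orbits at approximately 0.0265 nm from the nucleus.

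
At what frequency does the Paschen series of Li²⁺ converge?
3.290e+15 Hz

The series limit corresponds to the transition from n = ∞ to n = 3.
This is the highest energy (shortest wavelength) transition in the Paschen series.

E_∞ = 0 eV
E_3 = -13.6057 × 3² / 3² = -13.605700 eV

Energy at series limit:
ΔE = E_∞ - E_3 = 0 - (-13.605700) = 13.605700 eV
E = 13.605700 eV × (1.602177 × 10⁻¹⁹ J/eV) = 2.17987e-18 J
f = E/h = 2.17987e-18 J / (6.62607 × 10⁻³⁴ J·s) = 3.290e+15 Hz

This energy equals the ionization energy from the n = 3 state of Li²⁺.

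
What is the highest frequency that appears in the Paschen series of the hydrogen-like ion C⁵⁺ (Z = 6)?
1.316e+16 Hz

The series limit corresponds to the transition from n = ∞ to n = 3.
This is the highest energy (shortest wavelength) transition in the Paschen series.

E_∞ = 0 eV
E_3 = -13.6057 × 6² / 3² = -54.42280000 eV

Energy at series limit:
ΔE = E_∞ - E_3 = 0 - (-54.42280000) = 54.42280000 eV
E = 54.42280000 eV × (1.602177 × 10⁻¹⁹ J/eV) = 8.71950e-18 J
f = E/h = 8.71950e-18 J / (6.62607 × 10⁻³⁴ J·s) = 1.316e+16 Hz

This energy equals the ionization energy from the n = 3 state of C⁵⁺.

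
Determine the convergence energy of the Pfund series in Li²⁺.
4.90 eV

The series limit corresponds to the transition from n = ∞ to n = 5.
This is the highest energy (shortest wavelength) transition in the Pfund series.

E_∞ = 0 eV
E_5 = -13.6057 × 3² / 5² = -4.90 eV

Energy at series limit:
ΔE = E_∞ - E_5 = 0 - (-4.90) = 4.90 eV

This energy equals the ionization energy from the n = 5 state of Li²⁺.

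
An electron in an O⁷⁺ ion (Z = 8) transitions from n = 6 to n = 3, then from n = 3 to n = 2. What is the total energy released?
193.50 eV

The energy levels of O⁷⁺ are E_n = -13.6057 × 8² / n² eV.

First transition (6 → 3):
ΔE₁ = |E_3 - E_6|
ΔE₁ = |-96.75164444 - (-24.18791111)| = 72.56373 eV

Second transition (3 → 2):
ΔE₂ = |E_2 - E_3|
ΔE₂ = |-217.69120000 - (-96.75164444)| = 120.93956 eV

Total energy released:
E_total = ΔE₁ + ΔE₂ = 72.56373 + 120.93956 = 193.50 eV

Note: This equals the direct transition 6 → 2: 193.50 eV ✓
Energy is conserved regardless of the path taken.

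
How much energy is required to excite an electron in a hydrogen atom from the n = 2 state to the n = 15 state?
3.34096 eV

The energy levels of a hydrogen-like atom are E_n = -13.6057 eV / n².

Energy at n = 2: E_2 = -13.6057 / 2² = -3.40142500 eV
Energy at n = 15: E_15 = -13.6057 / 15² = -0.06046978 eV

The excitation energy is the difference:
ΔE = E_15 - E_2
ΔE = -0.06046978 - (-3.40142500)
ΔE = 3.34096 eV

Since this is positive, energy must be absorbed (photon absorption).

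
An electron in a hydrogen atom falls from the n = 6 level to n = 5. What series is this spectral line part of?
Pfund series

The spectral series in hydrogen are named based on the final (lower) energy level:
- Lyman series: n_final = 1 (ultraviolet)
- Balmer series: n_final = 2 (visible/near-UV)
- Paschen series: n_final = 3 (infrared)
- Brackett series: n_final = 4 (infrared)
- Pfund series: n_final = 5 (far infrared)

Since this transition ends at n = 5, it belongs to the Pfund series.

For reference, this 6 → 5 line has photon energy
ΔE = 13.6057 eV × (1/5² - 1/6²) = 0.16629188889 eV,
corresponding to wavelength λ = hc/ΔE = 1239.84 eV·nm / 0.16629188889 eV = 7455.80562 nm in the far infrared region.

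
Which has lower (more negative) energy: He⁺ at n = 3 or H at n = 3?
He⁺ at n = 3 (E = -6.0470 eV)

Using E_n = -13.6057 Z² / n² eV:

He⁺ (Z = 2) at n = 3:
E = -13.6057 × 2² / 3² = -13.6057 × 4 / 9 = -6.0469778 eV

H (Z = 1) at n = 3:
E = -13.6057 × 1² / 3² = -13.6057 × 1 / 9 = -1.5117444 eV

Since -6.0469778 eV < -1.5117444 eV,
He⁺ at n = 3 is more tightly bound (requires more energy to ionize).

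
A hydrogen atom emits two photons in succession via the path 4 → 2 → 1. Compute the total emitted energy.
12.755 eV

The energy levels of hydrogen are E_n = -13.6057 / n² eV.

First transition (4 → 2):
ΔE₁ = |E_2 - E_4|
ΔE₁ = |-3.401425000 - (-0.850356250)| = 2.551069 eV

Second transition (2 → 1):
ΔE₂ = |E_1 - E_2|
ΔE₂ = |-13.605700000 - (-3.401425000)| = 10.204275 eV

Total energy released:
E_total = ΔE₁ + ΔE₂ = 2.551069 + 10.204275 = 12.755 eV

Note: This equals the direct transition 4 → 1: 12.755 eV ✓
Energy is conserved regardless of the path taken.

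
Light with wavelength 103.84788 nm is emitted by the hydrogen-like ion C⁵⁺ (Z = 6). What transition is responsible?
n = 8 → n = 5

First, find the photon energy from the wavelength (hc = 1239.84 eV·nm):
E = hc/λ = 1239.84 eV·nm / 103.84788 nm = 11.939002 eV

The energy levels of C⁵⁺ satisfy E_n = -13.6057 × 6² / n² eV, so an emission n_i → n_f releases
ΔE = 13.6057 × 6² × (1/n_f² − 1/n_i²) eV.

Setting ΔE equal to the photon energy:
1/n_f² − 1/n_i² = 11.939002 / (13.6057 × 6²) = 0.024375001

Since 1/n_i² must be positive, we need 1/n_f² > 0.024375001, i.e. n_f ≤ 6. For each allowed n_f, solve n_i = (1/n_f² − 0.024375001)^(−1/2) and check whether it is a whole number:
  n_f = 1: 1/n_i² = 1.000000000 − 0.024375001 = 0.975624999 → n_i = 1.012  (not an integer) ✗
  n_f = 2: 1/n_i² = 0.250000000 − 0.024375001 = 0.225624999 → n_i = 2.105  (not an integer) ✗
  n_f = 3: 1/n_i² = 0.111111111 − 0.024375001 = 0.086736110 → n_i = 3.395  (not an integer) ✗
  n_f = 4: 1/n_i² = 0.062500000 − 0.024375001 = 0.038124999 → n_i = 5.121  (not an integer) ✗
  n_f = 5: 1/n_i² = 0.040000000 − 0.024375001 = 0.015624999 → n_i = 8.000  → integer, n_i = 8 ✓
  n_f = 6: 1/n_i² = 0.027777778 − 0.024375001 = 0.003402777 → n_i = 17.143  (not an integer) ✗

Only n_f = 5 gives an integer upper level, n_i = 8.

The transition is from n = 8 to n = 5 (emission).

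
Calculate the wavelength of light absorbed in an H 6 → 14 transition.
4018.68 nm

First, find the transition energy using E_n = -13.6057 / n² eV:
E_6 = -13.6057 / 6² = -0.37793611 eV
E_14 = -13.6057 / 14² = -0.06941684 eV

Photon energy: |ΔE| = |E_14 - E_6| = 0.30851927 eV

Convert to wavelength using E = hc/λ with hc = 1239.84 eV·nm:
λ = hc/E = 1239.84 eV·nm / 0.30851927 eV
λ = 4018.68 nm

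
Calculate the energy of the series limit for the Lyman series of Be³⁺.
217.69120 eV

The series limit corresponds to the transition from n = ∞ to n = 1.
This is the highest energy (shortest wavelength) transition in the Lyman series.

E_∞ = 0 eV
E_1 = -13.6057 × 4² / 1² = -217.69120 eV

Energy at series limit:
ΔE = E_∞ - E_1 = 0 - (-217.69120) = 217.69120 eV

This energy equals the ionization energy from the n = 1 state of Be³⁺.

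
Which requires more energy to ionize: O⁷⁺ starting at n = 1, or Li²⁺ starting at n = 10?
O⁷⁺ at n = 1 (E = -870.76480 eV)

Using E_n = -13.6057 Z² / n² eV:

O⁷⁺ (Z = 8) at n = 1:
E = -13.6057 × 8² / 1² = -13.6057 × 64 / 1 = -870.76480000 eV

Li²⁺ (Z = 3) at n = 10:
E = -13.6057 × 3² / 10² = -13.6057 × 9 / 100 = -1.22451300 eV

Since -870.76480000 eV < -1.22451300 eV,
O⁷⁺ at n = 1 is more tightly bound (requires more energy to ionize).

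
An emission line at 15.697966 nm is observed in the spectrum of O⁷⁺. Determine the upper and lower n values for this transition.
n = 7 → n = 3

First, find the photon energy from the wavelength (hc = 1239.84 eV·nm):
E = hc/λ = 1239.84 eV·nm / 15.697966 nm = 78.980933 eV

The energy levels of O⁷⁺ satisfy E_n = -13.6057 × 8² / n² eV, so an emission n_i → n_f releases
ΔE = 13.6057 × 8² × (1/n_f² − 1/n_i²) eV.

Setting ΔE equal to the photon energy:
1/n_f² − 1/n_i² = 78.980933 / (13.6057 × 8²) = 0.090702946

Since 1/n_i² must be positive, we need 1/n_f² > 0.090702946, i.e. n_f ≤ 3. For each allowed n_f, solve n_i = (1/n_f² − 0.090702946)^(−1/2) and check whether it is a whole number:
  n_f = 1: 1/n_i² = 1.000000000 − 0.090702946 = 0.909297054 → n_i = 1.049  (not an integer) ✗
  n_f = 2: 1/n_i² = 0.250000000 − 0.090702946 = 0.159297054 → n_i = 2.506  (not an integer) ✗
  n_f = 3: 1/n_i² = 0.111111111 − 0.090702946 = 0.020408165 → n_i = 7.000  → integer, n_i = 7 ✓

Only n_f = 3 gives an integer upper level, n_i = 7.

The transition is from n = 7 to n = 3 (emission).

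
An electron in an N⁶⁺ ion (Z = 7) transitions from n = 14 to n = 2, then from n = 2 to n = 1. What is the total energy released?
663.2779 eV

The energy levels of N⁶⁺ are E_n = -13.6057 × 7² / n² eV.

First transition (14 → 2):
ΔE₁ = |E_2 - E_14|
ΔE₁ = |-166.6698250000 - (-3.4014250000)| = 163.2684000 eV

Second transition (2 → 1):
ΔE₂ = |E_1 - E_2|
ΔE₂ = |-666.6793000000 - (-166.6698250000)| = 500.0094750 eV

Total energy released:
E_total = ΔE₁ + ΔE₂ = 163.2684000 + 500.0094750 = 663.2779 eV

Note: This equals the direct transition 14 → 1: 663.2779 eV ✓
Energy is conserved regardless of the path taken.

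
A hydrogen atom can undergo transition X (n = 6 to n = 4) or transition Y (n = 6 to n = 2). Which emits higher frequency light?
6 → 2

Calculate the energy for each transition:

Transition 6 → 4:
ΔE₁ = |E_4 - E_6| = |-13.6057/4² - (-13.6057/6²)|
ΔE₁ = |-0.85035625000 - (-0.37793611111)| = 0.47242014 eV

Transition 6 → 2:
ΔE₂ = |E_2 - E_6| = |-13.6057/2² - (-13.6057/6²)|
ΔE₂ = |-3.40142500000 - (-0.37793611111)| = 3.02348889 eV

Since 3.02348889 eV > 0.47242014 eV, the transition 6 → 2 emits the more energetic photon.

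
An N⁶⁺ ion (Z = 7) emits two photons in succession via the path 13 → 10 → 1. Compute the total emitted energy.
662.7345 eV

The energy levels of N⁶⁺ are E_n = -13.6057 × 7² / n² eV.

First transition (13 → 10):
ΔE₁ = |E_10 - E_13|
ΔE₁ = |-6.6667930000 - (-3.9448479290)| = 2.7219451 eV

Second transition (10 → 1):
ΔE₂ = |E_1 - E_10|
ΔE₂ = |-666.6793000000 - (-6.6667930000)| = 660.0125070 eV

Total energy released:
E_total = ΔE₁ + ΔE₂ = 2.7219451 + 660.0125070 = 662.7345 eV

Note: This equals the direct transition 13 → 1: 662.7345 eV ✓
Energy is conserved regardless of the path taken.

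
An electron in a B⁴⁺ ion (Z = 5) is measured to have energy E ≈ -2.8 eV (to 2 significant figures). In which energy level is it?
n = 11

The exact energy levels follow E_n = -13.6057 Z² / n² eV with Z = 5.

The measured value (-2.8 eV) is reported to only 2 significant figures, so we must test candidate n values and see which one matches to that precision.

Candidate energies:
  n = 9:  E = -13.6057 × 5² / 9² = -4.199290 eV
  n = 10:  E = -13.6057 × 5² / 10² = -3.401425 eV
  n = 11:  E = -13.6057 × 5² / 11² = -2.811095 eV  ← matches
  n = 12:  E = -13.6057 × 5² / 12² = -2.362101 eV
  n = 13:  E = -13.6057 × 5² / 13² = -2.012678 eV

Checking against the measurement of -2.8 eV (2 sig figs), only n = 11 agrees:
E_11 = -2.811095 eV, which rounds to -2.8 eV ✓

Therefore n = 11.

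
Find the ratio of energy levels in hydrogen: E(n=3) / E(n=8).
7.11

Using E_n = -13.6057 Z² / n² eV with Z = 1:

E_3 = -13.6057 / 3² = -13.6057 / 9 = -1.51174444 eV
E_8 = -13.6057 / 8² = -13.6057 / 64 = -0.21258906 eV

The ratio is:
E_3/E_8 = (-1.51174444) / (-0.21258906)
E_3/E_8 = (-13.6057/9) / (-13.6057/64)
E_3/E_8 = 64/9
E_3/E_8 = 7.11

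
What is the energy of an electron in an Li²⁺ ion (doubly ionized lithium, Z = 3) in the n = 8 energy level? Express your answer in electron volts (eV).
-1.913302 eV

The energy levels of a hydrogen-like atom are given by:
E_n = -13.6057 Z² / n² eV  (with Z = 3 for Li²⁺)

For n = 8:
E_8 = -13.6057 × 3² / 8²
E_8 = -13.6057 × 9 / 64
E_8 = -1.913302 eV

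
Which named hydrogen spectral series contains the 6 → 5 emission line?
Pfund series

The spectral series in hydrogen are named based on the final (lower) energy level:
- Lyman series: n_final = 1 (ultraviolet)
- Balmer series: n_final = 2 (visible/near-UV)
- Paschen series: n_final = 3 (infrared)
- Brackett series: n_final = 4 (infrared)
- Pfund series: n_final = 5 (far infrared)

Since this transition ends at n = 5, it belongs to the Pfund series.

For reference, this 6 → 5 line has photon energy
ΔE = 13.6057 eV × (1/5² - 1/6²) = 0.16629188889 eV,
corresponding to wavelength λ = hc/ΔE = 1239.84 eV·nm / 0.16629188889 eV = 7455.80562 nm in the far infrared region.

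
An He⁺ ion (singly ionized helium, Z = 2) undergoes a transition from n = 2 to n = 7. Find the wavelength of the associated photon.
99.2266 nm

First, find the transition energy using E_n = -13.6057 Z² / n² eV:
E_2 = -13.6057 × 2² / 2² = -13.605700 eV
E_7 = -13.6057 × 2² / 7² = -1.110669 eV

Photon energy: |ΔE| = |E_7 - E_2| = 12.495031 eV

Convert to wavelength using E = hc/λ with hc = 1239.84 eV·nm:
λ = hc/E = 1239.84 eV·nm / 12.495031 eV
λ = 99.2266 nm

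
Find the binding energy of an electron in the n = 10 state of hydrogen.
0.136 eV

The ionization energy is the energy needed to remove the electron completely (n → ∞).

For hydrogen, E_n = -13.6057 eV / n².

At n = 10: E_10 = -13.6057 / 10² = -0.136057 eV
At n = ∞: E_∞ = 0 eV

Ionization energy = E_∞ - E_10 = 0 - (-0.136057) = 0.136057 eV
Ionization energy ≈ 0.136 eV

This is also called the binding energy of the electron in state n = 10.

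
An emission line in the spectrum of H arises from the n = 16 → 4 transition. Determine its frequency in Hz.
1.93e+14 Hz

First, find the transition energy:
E_16 = -13.6057 / 16² = -0.053147 eV
E_4 = -13.6057 / 4² = -0.850356 eV
|ΔE| = |E_4 - E_16| = 0.797209 eV

Convert to Joules: E = 0.797209 eV × (1.602177 × 10⁻¹⁹ J/eV) = 1.2773e-19 J

Using E = hf:
f = E/h = 1.2773e-19 J / (6.62607 × 10⁻³⁴ J·s)
f = 1.93e+14 Hz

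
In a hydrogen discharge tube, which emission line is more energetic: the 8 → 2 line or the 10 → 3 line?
8 → 2

Calculate the energy for each transition:

Transition 8 → 2:
ΔE₁ = |E_2 - E_8| = |-13.6057/2² - (-13.6057/8²)|
ΔE₁ = |-3.40142500000 - (-0.21258906250)| = 3.18883594 eV

Transition 10 → 3:
ΔE₂ = |E_3 - E_10| = |-13.6057/3² - (-13.6057/10²)|
ΔE₂ = |-1.51174444444 - (-0.13605700000)| = 1.37568744 eV

Since 3.18883594 eV > 1.37568744 eV, the transition 8 → 2 emits the more energetic photon.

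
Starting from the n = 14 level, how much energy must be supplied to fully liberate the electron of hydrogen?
0.0694 eV

The ionization energy is the energy needed to remove the electron completely (n → ∞).

For hydrogen, E_n = -13.6057 eV / n².

At n = 14: E_14 = -13.6057 / 14² = -0.0694168 eV
At n = ∞: E_∞ = 0 eV

Ionization energy = E_∞ - E_14 = 0 - (-0.0694168) = 0.0694168 eV
Ionization energy ≈ 0.0694 eV

This is also called the binding energy of the electron in state n = 14.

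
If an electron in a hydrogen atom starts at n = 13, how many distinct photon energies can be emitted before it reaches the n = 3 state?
55

The electron can occupy levels n = 3, 4, ..., 13 during de-excitation — that is m = 13 - 3 + 1 = 11 distinct levels.

The number of distinct spectral lines equals the number of ways to choose 2 of these m levels (each pair gives one possible emission transition):

Number of lines = m(m-1)/2 = 11×10/2 = 55

These correspond to all possible transitions between the 11 levels:
13 → 12, 13 → 11, 13 → 10, 13 → 9, 13 → 8, 13 → 7, 13 → 6, 13 → 5...

Each transition produces a photon with a unique energy (and thus wavelength). This count does not depend on Z.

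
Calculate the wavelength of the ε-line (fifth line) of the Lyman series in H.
93.730128 nm

The lines of a series are numbered from the longest wavelength (smallest ΔE) outward; the fifth line is the transition from n = n_f + 5 to n_f.
The Lyman series has all transitions ending at n_f = 1.

For H, the fifth line (ε-line) is the jump from n = 6 to n = 1:
E_6 = -13.6057 / 6² = -0.37793611 eV
E_1 = -13.6057 / 1² = -13.60570000 eV
ΔE = E_6 - E_1 = 13.22776389 eV

λ = hc/E = 1239.84 eV·nm / 13.22776389 eV
λ = 93.730128 nm

This is the ε-line of the Lyman series in H.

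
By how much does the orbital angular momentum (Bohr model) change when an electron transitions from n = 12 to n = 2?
1.055e-33 J·s (or 10ℏ)

In the Bohr model, L_n = nℏ where ℏ = 1.05457e-34 J·s.

L_12 = 12ℏ = 1.26548e-33 J·s
L_2 = 2ℏ = 2.10914e-34 J·s

ΔL = L_12 - L_2 = (12 - 2)ℏ = 10ℏ
ΔL = 10 × 1.05457e-34 J·s = 1.055e-33 J·s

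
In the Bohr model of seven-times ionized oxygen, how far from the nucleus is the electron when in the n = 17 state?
1.9117 nm (or 19.1165 Å)

The Bohr radius formula is:
r_n = n² a₀ / Z

where a₀ = 0.0529177 nm is the Bohr radius.

For O⁷⁺ (Z = 8) at n = 17:
r_17 = 17² × 0.0529177 nm / 8
r_17 = 289 × 0.0529177 nm / 8
r_17 = 15.29322 nm / 8
r_17 = 1.9117 nm

The electron orbits at approximately 1.9117 nm from the nucleus.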